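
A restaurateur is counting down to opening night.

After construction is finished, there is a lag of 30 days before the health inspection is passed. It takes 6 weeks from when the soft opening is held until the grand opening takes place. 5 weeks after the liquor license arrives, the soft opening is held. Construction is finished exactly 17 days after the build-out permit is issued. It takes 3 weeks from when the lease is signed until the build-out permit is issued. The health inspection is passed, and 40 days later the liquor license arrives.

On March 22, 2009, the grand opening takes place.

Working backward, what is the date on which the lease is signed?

September 18, 2008

The grand opening takes place: Mar 22, 2009.
The soft opening is held: Mar 22, 2009 − 6 weeks = Feb 8, 2009.
The liquor license arrives: Feb 8, 2009 − 5 weeks = Jan 4, 2009.
The health inspection is passed: Jan 4, 2009 − 40 days = Nov 25, 2008.
Construction is finished: Nov 25, 2008 − 30 days = Oct 26, 2008.
The build-out permit is issued: Oct 26, 2008 − 17 days = Oct 9, 2008.
The lease is signed: Oct 9, 2008 − 3 weeks = Sep 18, 2008.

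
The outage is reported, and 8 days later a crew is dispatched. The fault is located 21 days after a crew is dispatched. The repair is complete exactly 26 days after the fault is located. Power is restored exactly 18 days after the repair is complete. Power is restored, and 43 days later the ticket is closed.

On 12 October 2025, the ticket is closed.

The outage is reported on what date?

The ticket is closed: Oct 12, 2025.
Power is restored: Oct 12, 2025 − 43 days = Aug 30, 2025.
The repair is complete: Aug 30, 2025 − 18 days = Aug 12, 2025.
The fault is located: Aug 12, 2025 − 26 days = Jul 17, 2025.
A crew is dispatched: Jul 17, 2025 − 21 days = Jun 26, 2025.
The outage is reported: Jun 26, 2025 − 8 days = Jun 18, 2025.

18 June 2025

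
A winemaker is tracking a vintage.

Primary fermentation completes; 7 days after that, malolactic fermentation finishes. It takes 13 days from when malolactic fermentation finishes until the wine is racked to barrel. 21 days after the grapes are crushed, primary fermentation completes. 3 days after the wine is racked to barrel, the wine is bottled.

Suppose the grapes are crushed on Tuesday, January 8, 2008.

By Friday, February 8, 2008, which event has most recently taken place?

Malolactic fermentation finishes

The grapes are crushed: Jan 8, 2008.
Primary fermentation completes: Jan 8, 2008 + 21 days = Jan 29, 2008.
Malolactic fermentation finishes: Jan 29, 2008 + 7 days = Feb 5, 2008.
The wine is racked to barrel: Feb 5, 2008 + 13 days = Feb 18, 2008.
The wine is bottled: Feb 18, 2008 + 3 days = Feb 21, 2008.
Feb 8, 2008 falls between when malolactic fermentation finishes (Feb 5, 2008) and when the wine is racked to barrel (Feb 18, 2008).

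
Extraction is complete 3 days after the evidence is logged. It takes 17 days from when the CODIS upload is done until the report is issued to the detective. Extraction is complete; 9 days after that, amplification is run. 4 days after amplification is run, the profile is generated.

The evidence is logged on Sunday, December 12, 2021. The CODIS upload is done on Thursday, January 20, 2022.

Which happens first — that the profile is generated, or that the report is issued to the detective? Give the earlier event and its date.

The evidence is logged: Dec 12, 2021.
Extraction is complete: Dec 12, 2021 + 3 days = Dec 15, 2021.
Amplification is run: Dec 15, 2021 + 9 days = Dec 24, 2021.
The profile is generated: Dec 24, 2021 + 4 days = Dec 28, 2021.
The CODIS upload is done: Jan 20, 2022.
The report is issued to the detective: Jan 20, 2022 + 17 days = Feb 6, 2022.
Comparing: the profile is generated on Dec 28, 2021 vs the report is issued to the detective on Feb 6, 2022. Earlier: the profile is generated.

The profile is generated — Tuesday, December 28, 2021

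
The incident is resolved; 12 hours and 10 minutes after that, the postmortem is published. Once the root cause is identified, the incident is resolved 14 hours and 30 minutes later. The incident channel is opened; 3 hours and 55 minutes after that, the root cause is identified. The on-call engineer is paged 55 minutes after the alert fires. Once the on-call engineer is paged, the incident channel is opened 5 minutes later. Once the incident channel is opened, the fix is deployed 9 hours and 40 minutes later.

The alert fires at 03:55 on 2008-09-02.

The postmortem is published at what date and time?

The alert fires: 03:55 Sep 2, 2008.
The on-call engineer is paged: 03:55 Sep 2, 2008 + 55m = 04:50 Sep 2, 2008.
The incident channel is opened: 04:50 Sep 2, 2008 + 5m = 04:55 Sep 2, 2008.
The root cause is identified: 04:55 Sep 2, 2008 + 3h55m = 08:50 Sep 2, 2008.
The incident is resolved: 08:50 Sep 2, 2008 + 14h30m = 23:20 Sep 2, 2008.
The postmortem is published: 23:20 Sep 2, 2008 + 12h10m = 11:30 Sep 3, 2008.

11:30 on 2008-09-03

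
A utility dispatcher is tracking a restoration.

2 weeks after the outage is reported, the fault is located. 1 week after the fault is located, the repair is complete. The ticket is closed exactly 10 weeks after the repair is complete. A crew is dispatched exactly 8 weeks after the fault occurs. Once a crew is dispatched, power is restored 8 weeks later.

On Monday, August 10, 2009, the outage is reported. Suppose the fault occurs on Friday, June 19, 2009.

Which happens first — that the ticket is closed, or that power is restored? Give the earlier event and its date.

The outage is reported: Aug 10, 2009.
The fault is located: Aug 10, 2009 + 2 weeks = Aug 24, 2009.
The repair is complete: Aug 24, 2009 + 1 week = Aug 31, 2009.
The ticket is closed: Aug 31, 2009 + 10 weeks = Nov 9, 2009.
The fault occurs: Jun 19, 2009.
A crew is dispatched: Jun 19, 2009 + 8 weeks = Aug 14, 2009.
Power is restored: Aug 14, 2009 + 8 weeks = Oct 9, 2009.
Comparing: the ticket is closed on Nov 9, 2009 vs power is restored on Oct 9, 2009. Earlier: power is restored.

Power is restored — Friday, October 9, 2009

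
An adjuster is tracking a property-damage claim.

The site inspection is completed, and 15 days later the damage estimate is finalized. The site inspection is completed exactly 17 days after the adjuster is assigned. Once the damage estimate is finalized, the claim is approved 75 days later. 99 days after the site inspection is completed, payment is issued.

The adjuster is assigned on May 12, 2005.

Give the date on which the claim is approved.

August 27, 2005

The adjuster is assigned: May 12, 2005.
The site inspection is completed: May 12, 2005 + 17 days = May 29, 2005.
The damage estimate is finalized: May 29, 2005 + 15 days = Jun 13, 2005.
The claim is approved: Jun 13, 2005 + 75 days = Aug 27, 2005.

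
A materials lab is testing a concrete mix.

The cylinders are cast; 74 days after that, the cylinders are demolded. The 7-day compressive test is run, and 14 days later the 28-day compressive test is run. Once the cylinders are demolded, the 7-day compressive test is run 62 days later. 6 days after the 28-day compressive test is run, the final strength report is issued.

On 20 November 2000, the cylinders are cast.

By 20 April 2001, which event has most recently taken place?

The 28-day compressive test is run

The cylinders are cast: Nov 20, 2000.
The cylinders are demolded: Nov 20, 2000 + 74 days = Feb 2, 2001.
The 7-day compressive test is run: Feb 2, 2001 + 62 days = Apr 5, 2001.
The 28-day compressive test is run: Apr 5, 2001 + 14 days = Apr 19, 2001.
The final strength report is issued: Apr 19, 2001 + 6 days = Apr 25, 2001.
Apr 20, 2001 falls between when the 28-day compressive test is run (Apr 19, 2001) and when the final strength report is issued (Apr 25, 2001).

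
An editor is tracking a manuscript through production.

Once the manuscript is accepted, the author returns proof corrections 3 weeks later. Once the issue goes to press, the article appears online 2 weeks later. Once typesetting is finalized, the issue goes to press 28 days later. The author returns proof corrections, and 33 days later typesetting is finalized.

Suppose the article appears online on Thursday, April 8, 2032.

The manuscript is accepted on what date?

Saturday, January 3, 2032

The article appears online: Apr 8, 2032.
The issue goes to press: Apr 8, 2032 − 2 weeks = Mar 25, 2032.
Typesetting is finalized: Mar 25, 2032 − 28 days = Feb 26, 2032.
The author returns proof corrections: Feb 26, 2032 − 33 days = Jan 24, 2032.
The manuscript is accepted: Jan 24, 2032 − 3 weeks = Jan 3, 2032.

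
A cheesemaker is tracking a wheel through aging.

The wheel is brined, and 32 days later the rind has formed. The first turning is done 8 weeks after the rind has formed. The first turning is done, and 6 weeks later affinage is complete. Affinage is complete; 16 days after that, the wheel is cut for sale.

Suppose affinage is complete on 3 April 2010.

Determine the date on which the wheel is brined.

Affinage is complete: Apr 3, 2010.
The first turning is done: Apr 3, 2010 − 6 weeks = Feb 20, 2010.
The rind has formed: Feb 20, 2010 − 8 weeks = Dec 26, 2009.
The wheel is brined: Dec 26, 2009 − 32 days = Nov 24, 2009.

24 November 2009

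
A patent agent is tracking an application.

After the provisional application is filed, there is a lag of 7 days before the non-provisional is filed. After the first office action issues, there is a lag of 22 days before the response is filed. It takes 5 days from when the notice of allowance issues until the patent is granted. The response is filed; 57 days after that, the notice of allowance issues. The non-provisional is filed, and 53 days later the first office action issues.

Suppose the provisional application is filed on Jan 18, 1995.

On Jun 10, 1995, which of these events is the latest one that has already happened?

The notice of allowance issues

The provisional application is filed: Jan 18, 1995.
The non-provisional is filed: Jan 18, 1995 + 7 days = Jan 25, 1995.
The first office action issues: Jan 25, 1995 + 53 days = Mar 19, 1995.
The response is filed: Mar 19, 1995 + 22 days = Apr 10, 1995.
The notice of allowance issues: Apr 10, 1995 + 57 days = Jun 6, 1995.
The patent is granted: Jun 6, 1995 + 5 days = Jun 11, 1995.
Jun 10, 1995 falls between when the notice of allowance issues (Jun 6, 1995) and when the patent is granted (Jun 11, 1995).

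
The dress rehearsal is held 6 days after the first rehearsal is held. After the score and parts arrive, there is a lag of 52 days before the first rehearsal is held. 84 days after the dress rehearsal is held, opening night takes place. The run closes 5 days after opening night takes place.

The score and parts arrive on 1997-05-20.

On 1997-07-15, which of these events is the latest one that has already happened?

The first rehearsal is held

The score and parts arrive: May 20, 1997.
The first rehearsal is held: May 20, 1997 + 52 days = Jul 11, 1997.
The dress rehearsal is held: Jul 11, 1997 + 6 days = Jul 17, 1997.
Opening night takes place: Jul 17, 1997 + 84 days = Oct 9, 1997.
The run closes: Oct 9, 1997 + 5 days = Oct 14, 1997.
Jul 15, 1997 falls between when the first rehearsal is held (Jul 11, 1997) and when the dress rehearsal is held (Jul 17, 1997).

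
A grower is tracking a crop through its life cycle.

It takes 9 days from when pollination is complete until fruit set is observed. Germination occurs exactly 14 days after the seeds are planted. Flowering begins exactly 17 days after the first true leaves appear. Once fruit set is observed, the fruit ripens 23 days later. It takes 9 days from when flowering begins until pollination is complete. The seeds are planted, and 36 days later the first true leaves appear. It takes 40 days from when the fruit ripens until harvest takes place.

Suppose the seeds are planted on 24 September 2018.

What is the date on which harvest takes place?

5 February 2019

The seeds are planted: Sep 24, 2018.
The first true leaves appear: Sep 24, 2018 + 36 days = Oct 30, 2018.
Flowering begins: Oct 30, 2018 + 17 days = Nov 16, 2018.
Pollination is complete: Nov 16, 2018 + 9 days = Nov 25, 2018.
Fruit set is observed: Nov 25, 2018 + 9 days = Dec 4, 2018.
The fruit ripens: Dec 4, 2018 + 23 days = Dec 27, 2018.
Harvest takes place: Dec 27, 2018 + 40 days = Feb 5, 2019.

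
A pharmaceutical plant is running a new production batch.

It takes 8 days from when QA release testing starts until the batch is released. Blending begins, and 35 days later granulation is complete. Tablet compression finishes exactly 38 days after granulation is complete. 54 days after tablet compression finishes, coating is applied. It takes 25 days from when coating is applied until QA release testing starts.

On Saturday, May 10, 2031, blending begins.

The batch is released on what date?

Blending begins: May 10, 2031.
Granulation is complete: May 10, 2031 + 35 days = Jun 14, 2031.
Tablet compression finishes: Jun 14, 2031 + 38 days = Jul 22, 2031.
Coating is applied: Jul 22, 2031 + 54 days = Sep 14, 2031.
QA release testing starts: Sep 14, 2031 + 25 days = Oct 9, 2031.
The batch is released: Oct 9, 2031 + 8 days = Oct 17, 2031.

Friday, October 17, 2031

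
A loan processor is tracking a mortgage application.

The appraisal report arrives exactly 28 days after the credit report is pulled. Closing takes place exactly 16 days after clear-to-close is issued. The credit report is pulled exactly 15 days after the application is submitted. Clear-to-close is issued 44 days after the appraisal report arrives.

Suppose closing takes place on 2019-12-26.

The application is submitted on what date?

Closing takes place: Dec 26, 2019.
Clear-to-close is issued: Dec 26, 2019 − 16 days = Dec 10, 2019.
The appraisal report arrives: Dec 10, 2019 − 44 days = Oct 27, 2019.
The credit report is pulled: Oct 27, 2019 − 28 days = Sep 29, 2019.
The application is submitted: Sep 29, 2019 − 15 days = Sep 14, 2019.

2019-09-14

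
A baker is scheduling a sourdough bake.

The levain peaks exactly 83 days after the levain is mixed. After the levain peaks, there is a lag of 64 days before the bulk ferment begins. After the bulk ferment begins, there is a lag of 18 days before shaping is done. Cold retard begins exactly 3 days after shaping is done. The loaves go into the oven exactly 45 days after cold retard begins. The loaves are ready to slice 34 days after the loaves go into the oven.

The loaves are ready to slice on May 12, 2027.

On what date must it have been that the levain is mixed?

September 7, 2026

The loaves are ready to slice: May 12, 2027.
The loaves go into the oven: May 12, 2027 − 34 days = Apr 8, 2027.
Cold retard begins: Apr 8, 2027 − 45 days = Feb 22, 2027.
Shaping is done: Feb 22, 2027 − 3 days = Feb 19, 2027.
The bulk ferment begins: Feb 19, 2027 − 18 days = Feb 1, 2027.
The levain peaks: Feb 1, 2027 − 64 days = Nov 29, 2026.
The levain is mixed: Nov 29, 2026 − 83 days = Sep 7, 2026.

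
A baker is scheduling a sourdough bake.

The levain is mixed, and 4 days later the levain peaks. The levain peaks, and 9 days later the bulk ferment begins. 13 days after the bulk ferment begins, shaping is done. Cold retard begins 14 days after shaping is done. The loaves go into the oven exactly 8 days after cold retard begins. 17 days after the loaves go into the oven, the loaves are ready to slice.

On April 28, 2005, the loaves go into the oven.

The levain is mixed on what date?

March 11, 2005

The loaves go into the oven: Apr 28, 2005.
Cold retard begins: Apr 28, 2005 − 8 days = Apr 20, 2005.
Shaping is done: Apr 20, 2005 − 14 days = Apr 6, 2005.
The bulk ferment begins: Apr 6, 2005 − 13 days = Mar 24, 2005.
The levain peaks: Mar 24, 2005 − 9 days = Mar 15, 2005.
The levain is mixed: Mar 15, 2005 − 4 days = Mar 11, 2005.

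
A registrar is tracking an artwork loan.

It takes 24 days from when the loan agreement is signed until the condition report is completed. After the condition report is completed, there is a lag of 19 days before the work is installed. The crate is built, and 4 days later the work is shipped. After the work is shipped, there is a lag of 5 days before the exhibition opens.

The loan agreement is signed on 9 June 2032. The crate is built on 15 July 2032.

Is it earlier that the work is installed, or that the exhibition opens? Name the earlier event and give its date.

The work is installed — 22 July 2032

The loan agreement is signed: Jun 9, 2032.
The condition report is completed: Jun 9, 2032 + 24 days = Jul 3, 2032.
The work is installed: Jul 3, 2032 + 19 days = Jul 22, 2032.
The crate is built: Jul 15, 2032.
The work is shipped: Jul 15, 2032 + 4 days = Jul 19, 2032.
The exhibition opens: Jul 19, 2032 + 5 days = Jul 24, 2032.
Comparing: the work is installed on Jul 22, 2032 vs the exhibition opens on Jul 24, 2032. Earlier: the work is installed.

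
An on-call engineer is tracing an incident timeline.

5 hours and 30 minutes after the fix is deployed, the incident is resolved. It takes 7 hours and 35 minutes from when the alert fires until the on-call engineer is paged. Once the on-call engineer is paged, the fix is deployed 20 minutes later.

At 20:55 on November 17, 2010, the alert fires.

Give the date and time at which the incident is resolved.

The alert fires: 20:55 Nov 17, 2010.
The on-call engineer is paged: 20:55 Nov 17, 2010 + 7h35m = 04:30 Nov 18, 2010.
The fix is deployed: 04:30 Nov 18, 2010 + 20m = 04:50 Nov 18, 2010.
The incident is resolved: 04:50 Nov 18, 2010 + 5h30m = 10:20 Nov 18, 2010.

10:20 on November 18, 2010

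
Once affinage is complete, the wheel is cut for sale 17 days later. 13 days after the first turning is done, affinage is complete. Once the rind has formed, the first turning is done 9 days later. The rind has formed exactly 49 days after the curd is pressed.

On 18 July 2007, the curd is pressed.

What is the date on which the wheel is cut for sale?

The curd is pressed: Jul 18, 2007.
The rind has formed: Jul 18, 2007 + 49 days = Sep 5, 2007.
The first turning is done: Sep 5, 2007 + 9 days = Sep 14, 2007.
Affinage is complete: Sep 14, 2007 + 13 days = Sep 27, 2007.
The wheel is cut for sale: Sep 27, 2007 + 17 days = Oct 14, 2007.

14 October 2007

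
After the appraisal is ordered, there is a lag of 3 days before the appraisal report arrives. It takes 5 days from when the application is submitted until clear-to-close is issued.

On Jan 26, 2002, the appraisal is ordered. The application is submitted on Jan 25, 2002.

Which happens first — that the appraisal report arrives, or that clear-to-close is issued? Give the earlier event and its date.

The appraisal report arrives — Jan 29, 2002

The appraisal is ordered: Jan 26, 2002.
The appraisal report arrives: Jan 26, 2002 + 3 days = Jan 29, 2002.
The application is submitted: Jan 25, 2002.
Clear-to-close is issued: Jan 25, 2002 + 5 days = Jan 30, 2002.
Comparing: the appraisal report arrives on Jan 29, 2002 vs clear-to-close is issued on Jan 30, 2002. Earlier: the appraisal report arrives.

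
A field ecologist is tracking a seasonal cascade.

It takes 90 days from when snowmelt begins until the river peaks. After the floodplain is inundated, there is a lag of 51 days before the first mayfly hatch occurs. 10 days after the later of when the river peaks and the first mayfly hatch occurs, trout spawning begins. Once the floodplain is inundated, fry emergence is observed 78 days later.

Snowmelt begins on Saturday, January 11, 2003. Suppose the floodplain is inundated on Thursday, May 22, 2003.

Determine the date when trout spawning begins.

Tuesday, July 22, 2003

Snowmelt begins: Jan 11, 2003.
The river peaks: Jan 11, 2003 + 90 days = Apr 11, 2003.
The floodplain is inundated: May 22, 2003.
The first mayfly hatch occurs: May 22, 2003 + 51 days = Jul 12, 2003.
Both prerequisites met — the river peaks (Apr 11, 2003), the first mayfly hatch occurs (Jul 12, 2003); the later is Jul 12, 2003.
Trout spawning begins: Jul 12, 2003 + 10 days = Jul 22, 2003.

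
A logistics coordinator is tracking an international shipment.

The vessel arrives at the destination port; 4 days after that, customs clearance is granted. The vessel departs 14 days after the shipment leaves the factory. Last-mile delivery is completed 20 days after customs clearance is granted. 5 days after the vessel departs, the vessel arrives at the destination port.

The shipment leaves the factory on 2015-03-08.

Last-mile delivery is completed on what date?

The shipment leaves the factory: Mar 8, 2015.
The vessel departs: Mar 8, 2015 + 14 days = Mar 22, 2015.
The vessel arrives at the destination port: Mar 22, 2015 + 5 days = Mar 27, 2015.
Customs clearance is granted: Mar 27, 2015 + 4 days = Mar 31, 2015.
Last-mile delivery is completed: Mar 31, 2015 + 20 days = Apr 20, 2015.

2015-04-20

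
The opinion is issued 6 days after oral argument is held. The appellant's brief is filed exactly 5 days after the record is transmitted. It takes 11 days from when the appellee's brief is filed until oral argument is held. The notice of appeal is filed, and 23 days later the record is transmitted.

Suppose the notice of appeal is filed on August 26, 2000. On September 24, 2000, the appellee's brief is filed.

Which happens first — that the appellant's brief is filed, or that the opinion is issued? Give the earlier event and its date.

The appellant's brief is filed — September 23, 2000

The notice of appeal is filed: Aug 26, 2000.
The record is transmitted: Aug 26, 2000 + 23 days = Sep 18, 2000.
The appellant's brief is filed: Sep 18, 2000 + 5 days = Sep 23, 2000.
The appellee's brief is filed: Sep 24, 2000.
Oral argument is held: Sep 24, 2000 + 11 days = Oct 5, 2000.
The opinion is issued: Oct 5, 2000 + 6 days = Oct 11, 2000.
Comparing: the appellant's brief is filed on Sep 23, 2000 vs the opinion is issued on Oct 11, 2000. Earlier: the appellant's brief is filed.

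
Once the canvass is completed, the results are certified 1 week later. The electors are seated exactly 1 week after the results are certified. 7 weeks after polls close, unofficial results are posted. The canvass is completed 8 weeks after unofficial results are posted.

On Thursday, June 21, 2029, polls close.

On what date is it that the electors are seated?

Polls close: Jun 21, 2029.
Unofficial results are posted: Jun 21, 2029 + 7 weeks = Aug 9, 2029.
The canvass is completed: Aug 9, 2029 + 8 weeks = Oct 4, 2029.
The results are certified: Oct 4, 2029 + 1 week = Oct 11, 2029.
The electors are seated: Oct 11, 2029 + 1 week = Oct 18, 2029.

Thursday, October 18, 2029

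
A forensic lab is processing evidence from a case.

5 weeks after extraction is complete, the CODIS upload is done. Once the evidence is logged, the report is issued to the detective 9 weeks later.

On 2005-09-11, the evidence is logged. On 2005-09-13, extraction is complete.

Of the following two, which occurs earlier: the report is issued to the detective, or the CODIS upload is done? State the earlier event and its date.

The CODIS upload is done — 2005-10-18

The evidence is logged: Sep 11, 2005.
The report is issued to the detective: Sep 11, 2005 + 9 weeks = Nov 13, 2005.
Extraction is complete: Sep 13, 2005.
The CODIS upload is done: Sep 13, 2005 + 5 weeks = Oct 18, 2005.
Comparing: the report is issued to the detective on Nov 13, 2005 vs the CODIS upload is done on Oct 18, 2005. Earlier: the CODIS upload is done.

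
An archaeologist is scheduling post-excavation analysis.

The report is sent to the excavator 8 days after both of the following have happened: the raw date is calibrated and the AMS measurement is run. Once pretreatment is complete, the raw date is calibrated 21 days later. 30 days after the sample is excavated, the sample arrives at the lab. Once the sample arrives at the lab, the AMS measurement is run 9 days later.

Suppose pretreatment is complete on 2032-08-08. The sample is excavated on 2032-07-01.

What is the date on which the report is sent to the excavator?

2032-09-06

Pretreatment is complete: Aug 8, 2032.
The raw date is calibrated: Aug 8, 2032 + 21 days = Aug 29, 2032.
The sample is excavated: Jul 1, 2032.
The sample arrives at the lab: Jul 1, 2032 + 30 days = Jul 31, 2032.
The AMS measurement is run: Jul 31, 2032 + 9 days = Aug 9, 2032.
Both prerequisites met — the raw date is calibrated (Aug 29, 2032), the AMS measurement is run (Aug 9, 2032); the later is Aug 29, 2032.
The report is sent to the excavator: Aug 29, 2032 + 8 days = Sep 6, 2032.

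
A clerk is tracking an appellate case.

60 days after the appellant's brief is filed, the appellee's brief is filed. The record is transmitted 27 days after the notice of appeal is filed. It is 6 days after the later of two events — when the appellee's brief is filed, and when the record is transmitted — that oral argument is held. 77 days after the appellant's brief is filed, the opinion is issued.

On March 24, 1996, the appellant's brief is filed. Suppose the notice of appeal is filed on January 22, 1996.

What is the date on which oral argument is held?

May 29, 1996

The appellant's brief is filed: Mar 24, 1996.
The appellee's brief is filed: Mar 24, 1996 + 60 days = May 23, 1996.
The notice of appeal is filed: Jan 22, 1996.
The record is transmitted: Jan 22, 1996 + 27 days = Feb 18, 1996.
Both prerequisites met — the appellee's brief is filed (May 23, 1996), the record is transmitted (Feb 18, 1996); the later is May 23, 1996.
Oral argument is held: May 23, 1996 + 6 days = May 29, 1996.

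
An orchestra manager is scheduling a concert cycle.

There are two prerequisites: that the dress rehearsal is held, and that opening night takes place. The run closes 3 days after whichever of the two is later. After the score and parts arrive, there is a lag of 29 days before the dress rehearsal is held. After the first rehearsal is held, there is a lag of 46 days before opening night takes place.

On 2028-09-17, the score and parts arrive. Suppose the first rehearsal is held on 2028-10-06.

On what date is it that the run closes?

2028-11-24

The score and parts arrive: Sep 17, 2028.
The dress rehearsal is held: Sep 17, 2028 + 29 days = Oct 16, 2028.
The first rehearsal is held: Oct 6, 2028.
Opening night takes place: Oct 6, 2028 + 46 days = Nov 21, 2028.
Both prerequisites met — the dress rehearsal is held (Oct 16, 2028), opening night takes place (Nov 21, 2028); the later is Nov 21, 2028.
The run closes: Nov 21, 2028 + 3 days = Nov 24, 2028.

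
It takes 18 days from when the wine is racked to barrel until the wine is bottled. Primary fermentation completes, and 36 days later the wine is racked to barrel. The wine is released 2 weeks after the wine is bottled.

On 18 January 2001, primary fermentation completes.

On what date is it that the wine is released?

27 March 2001

Primary fermentation completes: Jan 18, 2001.
The wine is racked to barrel: Jan 18, 2001 + 36 days = Feb 23, 2001.
The wine is bottled: Feb 23, 2001 + 18 days = Mar 13, 2001.
The wine is released: Mar 13, 2001 + 2 weeks = Mar 27, 2001.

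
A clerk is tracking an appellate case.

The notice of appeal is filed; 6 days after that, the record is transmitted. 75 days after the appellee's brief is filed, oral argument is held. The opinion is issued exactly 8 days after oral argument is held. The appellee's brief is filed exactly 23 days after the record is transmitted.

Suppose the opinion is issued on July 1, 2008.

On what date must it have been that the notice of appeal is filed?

The opinion is issued: Jul 1, 2008.
Oral argument is held: Jul 1, 2008 − 8 days = Jun 23, 2008.
The appellee's brief is filed: Jun 23, 2008 − 75 days = Apr 9, 2008.
The record is transmitted: Apr 9, 2008 − 23 days = Mar 17, 2008.
The notice of appeal is filed: Mar 17, 2008 − 6 days = Mar 11, 2008.

March 11, 2008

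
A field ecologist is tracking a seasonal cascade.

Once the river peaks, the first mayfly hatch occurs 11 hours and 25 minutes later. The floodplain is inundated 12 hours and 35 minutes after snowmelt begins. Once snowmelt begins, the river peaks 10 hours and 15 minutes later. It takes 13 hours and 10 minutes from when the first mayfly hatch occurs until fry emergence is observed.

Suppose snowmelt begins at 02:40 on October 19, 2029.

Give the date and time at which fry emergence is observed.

Snowmelt begins: 02:40 Oct 19, 2029.
The river peaks: 02:40 Oct 19, 2029 + 10h15m = 12:55 Oct 19, 2029.
The first mayfly hatch occurs: 12:55 Oct 19, 2029 + 11h25m = 00:20 Oct 20, 2029.
Fry emergence is observed: 00:20 Oct 20, 2029 + 13h10m = 13:30 Oct 20, 2029.

13:30 on October 20, 2029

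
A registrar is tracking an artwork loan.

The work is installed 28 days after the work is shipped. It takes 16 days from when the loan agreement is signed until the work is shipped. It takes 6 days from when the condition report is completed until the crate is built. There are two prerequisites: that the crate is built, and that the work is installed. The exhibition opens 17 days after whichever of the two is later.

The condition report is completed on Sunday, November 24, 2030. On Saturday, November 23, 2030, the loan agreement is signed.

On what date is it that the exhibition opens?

The condition report is completed: Nov 24, 2030.
The crate is built: Nov 24, 2030 + 6 days = Nov 30, 2030.
The loan agreement is signed: Nov 23, 2030.
The work is shipped: Nov 23, 2030 + 16 days = Dec 9, 2030.
The work is installed: Dec 9, 2030 + 28 days = Jan 6, 2031.
Both prerequisites met — the crate is built (Nov 30, 2030), the work is installed (Jan 6, 2031); the later is Jan 6, 2031.
The exhibition opens: Jan 6, 2031 + 17 days = Jan 23, 2031.

Thursday, January 23, 2031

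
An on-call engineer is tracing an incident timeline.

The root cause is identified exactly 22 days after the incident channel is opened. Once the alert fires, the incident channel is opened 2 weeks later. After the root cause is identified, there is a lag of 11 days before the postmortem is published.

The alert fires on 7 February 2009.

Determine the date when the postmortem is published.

26 March 2009

The alert fires: Feb 7, 2009.
The incident channel is opened: Feb 7, 2009 + 2 weeks = Feb 21, 2009.
The root cause is identified: Feb 21, 2009 + 22 days = Mar 15, 2009.
The postmortem is published: Mar 15, 2009 + 11 days = Mar 26, 2009.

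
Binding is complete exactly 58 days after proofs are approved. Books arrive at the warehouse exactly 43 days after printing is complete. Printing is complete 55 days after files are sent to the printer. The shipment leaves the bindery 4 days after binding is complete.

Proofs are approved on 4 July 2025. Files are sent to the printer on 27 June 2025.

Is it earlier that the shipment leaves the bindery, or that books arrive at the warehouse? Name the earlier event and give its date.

Proofs are approved: Jul 4, 2025.
Binding is complete: Jul 4, 2025 + 58 days = Aug 31, 2025.
The shipment leaves the bindery: Aug 31, 2025 + 4 days = Sep 4, 2025.
Files are sent to the printer: Jun 27, 2025.
Printing is complete: Jun 27, 2025 + 55 days = Aug 21, 2025.
Books arrive at the warehouse: Aug 21, 2025 + 43 days = Oct 3, 2025.
Comparing: the shipment leaves the bindery on Sep 4, 2025 vs books arrive at the warehouse on Oct 3, 2025. Earlier: the shipment leaves the bindery.

The shipment leaves the bindery — 4 September 2025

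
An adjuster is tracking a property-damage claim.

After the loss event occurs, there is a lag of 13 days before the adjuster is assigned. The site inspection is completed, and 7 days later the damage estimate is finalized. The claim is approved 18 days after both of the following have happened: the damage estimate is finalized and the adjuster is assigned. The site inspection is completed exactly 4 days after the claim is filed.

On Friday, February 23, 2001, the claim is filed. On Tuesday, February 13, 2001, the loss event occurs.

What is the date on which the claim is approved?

Saturday, March 24, 2001

The claim is filed: Feb 23, 2001.
The site inspection is completed: Feb 23, 2001 + 4 days = Feb 27, 2001.
The damage estimate is finalized: Feb 27, 2001 + 7 days = Mar 6, 2001.
The loss event occurs: Feb 13, 2001.
The adjuster is assigned: Feb 13, 2001 + 13 days = Feb 26, 2001.
Both prerequisites met — the damage estimate is finalized (Mar 6, 2001), the adjuster is assigned (Feb 26, 2001); the later is Mar 6, 2001.
The claim is approved: Mar 6, 2001 + 18 days = Mar 24, 2001.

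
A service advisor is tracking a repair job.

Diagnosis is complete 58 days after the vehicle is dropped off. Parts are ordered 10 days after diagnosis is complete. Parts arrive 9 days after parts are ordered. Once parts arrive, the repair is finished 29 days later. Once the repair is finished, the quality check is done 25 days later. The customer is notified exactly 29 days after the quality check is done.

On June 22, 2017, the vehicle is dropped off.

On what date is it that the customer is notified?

The vehicle is dropped off: Jun 22, 2017.
Diagnosis is complete: Jun 22, 2017 + 58 days = Aug 19, 2017.
Parts are ordered: Aug 19, 2017 + 10 days = Aug 29, 2017.
Parts arrive: Aug 29, 2017 + 9 days = Sep 7, 2017.
The repair is finished: Sep 7, 2017 + 29 days = Oct 6, 2017.
The quality check is done: Oct 6, 2017 + 25 days = Oct 31, 2017.
The customer is notified: Oct 31, 2017 + 29 days = Nov 29, 2017.

November 29, 2017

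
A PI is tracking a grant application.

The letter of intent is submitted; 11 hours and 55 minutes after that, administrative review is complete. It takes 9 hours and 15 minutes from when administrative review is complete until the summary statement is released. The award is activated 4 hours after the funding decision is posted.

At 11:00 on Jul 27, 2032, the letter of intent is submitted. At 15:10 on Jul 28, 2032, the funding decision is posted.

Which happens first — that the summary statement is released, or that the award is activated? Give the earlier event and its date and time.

The summary statement is released — 08:10 on Jul 28, 2032

The letter of intent is submitted: 11:00 Jul 27, 2032.
Administrative review is complete: 11:00 Jul 27, 2032 + 11h55m = 22:55 Jul 27, 2032.
The summary statement is released: 22:55 Jul 27, 2032 + 9h15m = 08:10 Jul 28, 2032.
The funding decision is posted: 15:10 Jul 28, 2032.
The award is activated: 15:10 Jul 28, 2032 + 4h = 19:10 Jul 28, 2032.
Comparing: the summary statement is released at 08:10 Jul 28, 2032 vs the award is activated at 19:10 Jul 28, 2032. Earlier: the summary statement is released.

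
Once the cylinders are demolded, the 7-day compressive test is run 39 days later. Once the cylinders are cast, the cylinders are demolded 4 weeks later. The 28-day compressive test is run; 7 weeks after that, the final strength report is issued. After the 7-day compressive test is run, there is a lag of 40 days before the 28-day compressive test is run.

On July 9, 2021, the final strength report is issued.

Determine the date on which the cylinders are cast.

February 3, 2021

The final strength report is issued: Jul 9, 2021.
The 28-day compressive test is run: Jul 9, 2021 − 7 weeks = May 21, 2021.
The 7-day compressive test is run: May 21, 2021 − 40 days = Apr 11, 2021.
The cylinders are demolded: Apr 11, 2021 − 39 days = Mar 3, 2021.
The cylinders are cast: Mar 3, 2021 − 4 weeks = Feb 3, 2021.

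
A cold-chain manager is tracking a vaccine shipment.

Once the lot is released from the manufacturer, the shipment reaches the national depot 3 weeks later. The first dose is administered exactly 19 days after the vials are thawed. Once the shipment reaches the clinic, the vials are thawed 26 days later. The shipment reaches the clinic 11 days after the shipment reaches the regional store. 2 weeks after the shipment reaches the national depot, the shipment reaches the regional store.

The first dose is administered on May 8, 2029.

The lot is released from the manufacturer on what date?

The first dose is administered: May 8, 2029.
The vials are thawed: May 8, 2029 − 19 days = Apr 19, 2029.
The shipment reaches the clinic: Apr 19, 2029 − 26 days = Mar 24, 2029.
The shipment reaches the regional store: Mar 24, 2029 − 11 days = Mar 13, 2029.
The shipment reaches the national depot: Mar 13, 2029 − 2 weeks = Feb 27, 2029.
The lot is released from the manufacturer: Feb 27, 2029 − 3 weeks = Feb 6, 2029.

February 6, 2029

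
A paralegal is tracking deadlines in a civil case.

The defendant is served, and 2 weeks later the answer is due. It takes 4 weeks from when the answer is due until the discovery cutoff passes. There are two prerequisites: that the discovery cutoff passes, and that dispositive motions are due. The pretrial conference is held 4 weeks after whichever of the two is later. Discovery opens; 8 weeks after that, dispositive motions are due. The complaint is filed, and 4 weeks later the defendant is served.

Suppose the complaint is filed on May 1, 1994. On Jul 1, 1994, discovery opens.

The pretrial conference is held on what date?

The complaint is filed: May 1, 1994.
The defendant is served: May 1, 1994 + 4 weeks = May 29, 1994.
The answer is due: May 29, 1994 + 2 weeks = Jun 12, 1994.
The discovery cutoff passes: Jun 12, 1994 + 4 weeks = Jul 10, 1994.
Discovery opens: Jul 1, 1994.
Dispositive motions are due: Jul 1, 1994 + 8 weeks = Aug 26, 1994.
Both prerequisites met — the discovery cutoff passes (Jul 10, 1994), dispositive motions are due (Aug 26, 1994); the later is Aug 26, 1994.
The pretrial conference is held: Aug 26, 1994 + 4 weeks = Sep 23, 1994.

Sep 23, 1994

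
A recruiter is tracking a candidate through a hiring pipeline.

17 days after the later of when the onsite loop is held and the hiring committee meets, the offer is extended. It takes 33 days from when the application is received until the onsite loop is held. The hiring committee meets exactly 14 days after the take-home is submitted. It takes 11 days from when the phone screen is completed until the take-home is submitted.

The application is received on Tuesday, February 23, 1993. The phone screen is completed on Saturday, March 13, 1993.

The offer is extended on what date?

The application is received: Feb 23, 1993.
The onsite loop is held: Feb 23, 1993 + 33 days = Mar 28, 1993.
The phone screen is completed: Mar 13, 1993.
The take-home is submitted: Mar 13, 1993 + 11 days = Mar 24, 1993.
The hiring committee meets: Mar 24, 1993 + 14 days = Apr 7, 1993.
Both prerequisites met — the onsite loop is held (Mar 28, 1993), the hiring committee meets (Apr 7, 1993); the later is Apr 7, 1993.
The offer is extended: Apr 7, 1993 + 17 days = Apr 24, 1993.

Saturday, April 24, 1993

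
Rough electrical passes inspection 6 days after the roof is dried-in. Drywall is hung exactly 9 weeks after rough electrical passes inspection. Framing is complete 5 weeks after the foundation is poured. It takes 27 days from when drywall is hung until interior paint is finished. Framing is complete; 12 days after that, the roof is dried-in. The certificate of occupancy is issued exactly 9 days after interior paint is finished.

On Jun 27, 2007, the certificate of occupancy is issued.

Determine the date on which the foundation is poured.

Jan 26, 2007

The certificate of occupancy is issued: Jun 27, 2007.
Interior paint is finished: Jun 27, 2007 − 9 days = Jun 18, 2007.
Drywall is hung: Jun 18, 2007 − 27 days = May 22, 2007.
Rough electrical passes inspection: May 22, 2007 − 9 weeks = Mar 20, 2007.
The roof is dried-in: Mar 20, 2007 − 6 days = Mar 14, 2007.
Framing is complete: Mar 14, 2007 − 12 days = Mar 2, 2007.
The foundation is poured: Mar 2, 2007 − 5 weeks = Jan 26, 2007.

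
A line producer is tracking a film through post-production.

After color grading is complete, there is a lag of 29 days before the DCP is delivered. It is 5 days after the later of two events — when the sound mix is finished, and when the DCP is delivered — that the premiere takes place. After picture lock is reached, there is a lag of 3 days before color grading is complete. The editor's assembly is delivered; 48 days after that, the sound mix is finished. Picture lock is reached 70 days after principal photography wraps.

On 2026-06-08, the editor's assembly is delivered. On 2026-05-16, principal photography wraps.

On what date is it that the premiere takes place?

The editor's assembly is delivered: Jun 8, 2026.
The sound mix is finished: Jun 8, 2026 + 48 days = Jul 26, 2026.
Principal photography wraps: May 16, 2026.
Picture lock is reached: May 16, 2026 + 70 days = Jul 25, 2026.
Color grading is complete: Jul 25, 2026 + 3 days = Jul 28, 2026.
The DCP is delivered: Jul 28, 2026 + 29 days = Aug 26, 2026.
Both prerequisites met — the sound mix is finished (Jul 26, 2026), the DCP is delivered (Aug 26, 2026); the later is Aug 26, 2026.
The premiere takes place: Aug 26, 2026 + 5 days = Aug 31, 2026.

2026-08-31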